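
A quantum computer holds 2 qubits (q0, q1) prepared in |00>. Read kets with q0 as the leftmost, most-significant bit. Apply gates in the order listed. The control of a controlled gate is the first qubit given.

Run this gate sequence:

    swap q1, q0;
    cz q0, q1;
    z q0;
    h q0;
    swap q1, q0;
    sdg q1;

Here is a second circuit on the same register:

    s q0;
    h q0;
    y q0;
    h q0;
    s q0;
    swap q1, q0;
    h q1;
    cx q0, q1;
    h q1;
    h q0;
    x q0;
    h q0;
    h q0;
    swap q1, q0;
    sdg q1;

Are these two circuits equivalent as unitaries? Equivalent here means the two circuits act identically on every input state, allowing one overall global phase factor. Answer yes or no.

No: there is an input state on which the two circuits produce genuinely different outputs (not merely differing by a phase).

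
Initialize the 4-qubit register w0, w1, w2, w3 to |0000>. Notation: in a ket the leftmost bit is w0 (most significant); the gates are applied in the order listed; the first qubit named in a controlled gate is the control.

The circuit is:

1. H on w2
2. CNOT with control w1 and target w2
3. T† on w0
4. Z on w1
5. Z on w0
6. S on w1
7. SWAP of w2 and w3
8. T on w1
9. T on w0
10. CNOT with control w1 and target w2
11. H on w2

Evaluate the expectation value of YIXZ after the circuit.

The expectation value of YIXZ is 0.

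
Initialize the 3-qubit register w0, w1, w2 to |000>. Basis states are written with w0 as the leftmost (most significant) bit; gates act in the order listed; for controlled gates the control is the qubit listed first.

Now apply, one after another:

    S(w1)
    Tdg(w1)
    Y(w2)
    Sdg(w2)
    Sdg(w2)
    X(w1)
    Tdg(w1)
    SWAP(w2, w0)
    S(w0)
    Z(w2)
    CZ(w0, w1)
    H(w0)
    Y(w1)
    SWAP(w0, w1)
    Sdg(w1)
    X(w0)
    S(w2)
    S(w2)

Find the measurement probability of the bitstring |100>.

A full measurement returns |100> with probability 1/2.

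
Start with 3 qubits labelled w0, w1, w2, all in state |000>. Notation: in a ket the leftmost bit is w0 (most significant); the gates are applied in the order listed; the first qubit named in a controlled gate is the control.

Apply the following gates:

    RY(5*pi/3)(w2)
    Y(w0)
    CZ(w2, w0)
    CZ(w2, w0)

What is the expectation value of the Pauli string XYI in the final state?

The observable XYI averages to 0. Key observation: gates 3-4 undo each other exactly, leaving only the rest of the circuit to track.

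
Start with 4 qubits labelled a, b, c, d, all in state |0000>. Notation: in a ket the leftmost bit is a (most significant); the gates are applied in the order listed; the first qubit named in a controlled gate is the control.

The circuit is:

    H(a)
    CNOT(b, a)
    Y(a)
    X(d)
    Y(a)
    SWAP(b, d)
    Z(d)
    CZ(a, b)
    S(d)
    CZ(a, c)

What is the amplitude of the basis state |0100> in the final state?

The final state's coefficient on |0100> equals sqrt(2)/2.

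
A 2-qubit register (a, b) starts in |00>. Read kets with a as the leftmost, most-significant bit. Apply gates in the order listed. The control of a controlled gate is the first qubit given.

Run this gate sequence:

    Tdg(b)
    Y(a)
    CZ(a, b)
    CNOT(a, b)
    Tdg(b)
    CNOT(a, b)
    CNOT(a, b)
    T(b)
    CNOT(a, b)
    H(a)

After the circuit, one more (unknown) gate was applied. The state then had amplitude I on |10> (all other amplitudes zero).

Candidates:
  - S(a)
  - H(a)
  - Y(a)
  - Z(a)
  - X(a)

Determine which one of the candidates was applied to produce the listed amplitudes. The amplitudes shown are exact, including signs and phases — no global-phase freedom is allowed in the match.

The applied gate was H(a). Key observation: steps 4-9 multiply out to the identity, so the circuit reduces to the remaining gates.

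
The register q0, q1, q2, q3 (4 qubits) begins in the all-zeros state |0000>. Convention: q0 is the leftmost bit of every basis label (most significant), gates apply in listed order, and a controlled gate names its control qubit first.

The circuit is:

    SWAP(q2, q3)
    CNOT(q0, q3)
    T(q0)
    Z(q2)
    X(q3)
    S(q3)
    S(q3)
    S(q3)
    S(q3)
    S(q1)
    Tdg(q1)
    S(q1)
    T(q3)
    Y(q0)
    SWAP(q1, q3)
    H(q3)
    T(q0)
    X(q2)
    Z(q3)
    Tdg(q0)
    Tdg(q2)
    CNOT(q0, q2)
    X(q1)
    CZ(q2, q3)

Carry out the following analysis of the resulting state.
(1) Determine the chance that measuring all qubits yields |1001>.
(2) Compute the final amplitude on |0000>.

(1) The probability of measuring |1001> is 1/2. Key observation: steps 6-9 multiply out to the identity, so the circuit reduces to the remaining gates.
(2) The final state's coefficient on |0000> equals 0.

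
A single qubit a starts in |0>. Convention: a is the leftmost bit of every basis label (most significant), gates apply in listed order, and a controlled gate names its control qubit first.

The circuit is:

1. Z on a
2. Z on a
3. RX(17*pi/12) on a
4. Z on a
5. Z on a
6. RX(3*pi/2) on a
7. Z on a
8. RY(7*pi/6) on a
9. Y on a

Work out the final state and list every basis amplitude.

The resulting statevector has amplitude -sqrt(6 - 3*sqrt(2))/8 + sqrt(2 - sqrt(2))/4 + sqrt(sqrt(2) + 2)/8 - I*sqrt(sqrt(2) + 2)/8 + I*sqrt(6 - 3*sqrt(2))/8 + I*sqrt(2 - sqrt(2))/4 on |0>, -sqrt(sqrt(2) + 2)/4 - sqrt(3*sqrt(2) + 6)/8 - sqrt(2 - sqrt(2))/8 - I*sqrt(sqrt(2) + 2)/4 + I*sqrt(2 - sqrt(2))/8 + I*sqrt(3*sqrt(2) + 6)/8 on |1>.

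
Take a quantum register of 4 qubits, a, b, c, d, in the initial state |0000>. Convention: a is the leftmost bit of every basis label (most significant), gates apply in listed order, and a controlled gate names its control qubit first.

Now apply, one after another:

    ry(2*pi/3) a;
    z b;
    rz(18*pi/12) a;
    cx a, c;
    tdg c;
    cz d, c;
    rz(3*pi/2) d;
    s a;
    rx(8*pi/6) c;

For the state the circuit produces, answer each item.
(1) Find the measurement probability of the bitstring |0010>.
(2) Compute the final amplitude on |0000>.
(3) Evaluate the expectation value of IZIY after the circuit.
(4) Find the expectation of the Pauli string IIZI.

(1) A full measurement returns |0010> with probability 3/16.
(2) The amplitude on |0000> is -I/4.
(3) The observable IZIY averages to 0.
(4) The expectation value of IIZI is 1/4.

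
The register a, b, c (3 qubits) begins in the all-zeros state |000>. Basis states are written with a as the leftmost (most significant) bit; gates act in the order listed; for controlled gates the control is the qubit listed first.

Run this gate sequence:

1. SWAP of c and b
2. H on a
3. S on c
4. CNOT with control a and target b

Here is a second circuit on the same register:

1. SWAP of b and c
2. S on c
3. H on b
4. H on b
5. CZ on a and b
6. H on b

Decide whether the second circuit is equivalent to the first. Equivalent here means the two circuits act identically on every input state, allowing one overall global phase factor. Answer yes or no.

No — the two circuits implement different unitaries, even allowing a global phase.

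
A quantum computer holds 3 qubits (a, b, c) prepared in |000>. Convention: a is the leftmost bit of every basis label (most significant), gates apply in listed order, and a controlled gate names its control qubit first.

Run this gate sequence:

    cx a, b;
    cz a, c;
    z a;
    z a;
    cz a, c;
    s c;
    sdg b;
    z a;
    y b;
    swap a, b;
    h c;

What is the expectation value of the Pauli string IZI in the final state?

The observable IZI averages to 1. Key observation: the block from step 2 through step 5 cancels to the identity and can be dropped.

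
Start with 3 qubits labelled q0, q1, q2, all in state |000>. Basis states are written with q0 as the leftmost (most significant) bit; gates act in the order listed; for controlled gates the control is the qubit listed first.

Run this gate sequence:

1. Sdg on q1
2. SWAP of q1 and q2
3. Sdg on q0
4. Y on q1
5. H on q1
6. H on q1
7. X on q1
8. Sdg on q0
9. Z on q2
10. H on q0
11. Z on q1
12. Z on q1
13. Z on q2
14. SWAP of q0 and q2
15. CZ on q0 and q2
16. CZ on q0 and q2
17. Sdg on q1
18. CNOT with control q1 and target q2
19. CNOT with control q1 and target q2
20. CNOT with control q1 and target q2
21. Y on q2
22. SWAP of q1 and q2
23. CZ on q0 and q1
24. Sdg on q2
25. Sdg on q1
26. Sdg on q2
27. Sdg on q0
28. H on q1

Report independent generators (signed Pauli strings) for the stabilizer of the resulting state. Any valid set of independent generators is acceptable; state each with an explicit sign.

The final state is stabilized by the group generated by -IYI, +ZII, +IIZ; other independent generating sets are equally valid. Key observation: gates 15-16 undo each other exactly, leaving only the rest of the circuit to track.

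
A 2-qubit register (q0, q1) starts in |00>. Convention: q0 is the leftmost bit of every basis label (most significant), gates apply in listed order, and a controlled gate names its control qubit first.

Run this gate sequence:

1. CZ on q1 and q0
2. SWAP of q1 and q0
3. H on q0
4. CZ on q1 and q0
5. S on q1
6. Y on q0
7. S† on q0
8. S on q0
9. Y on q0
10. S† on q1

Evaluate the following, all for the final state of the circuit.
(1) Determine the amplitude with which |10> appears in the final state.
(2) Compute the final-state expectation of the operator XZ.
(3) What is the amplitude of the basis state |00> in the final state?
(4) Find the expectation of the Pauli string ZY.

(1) The final state's coefficient on |10> equals sqrt(2)/2. Key observation: the block from step 5 through step 10 cancels to the identity and can be dropped.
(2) In the final state, XZ has expectation 1.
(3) |00> carries amplitude sqrt(2)/2 in the final state.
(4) The expectation value of ZY is 0.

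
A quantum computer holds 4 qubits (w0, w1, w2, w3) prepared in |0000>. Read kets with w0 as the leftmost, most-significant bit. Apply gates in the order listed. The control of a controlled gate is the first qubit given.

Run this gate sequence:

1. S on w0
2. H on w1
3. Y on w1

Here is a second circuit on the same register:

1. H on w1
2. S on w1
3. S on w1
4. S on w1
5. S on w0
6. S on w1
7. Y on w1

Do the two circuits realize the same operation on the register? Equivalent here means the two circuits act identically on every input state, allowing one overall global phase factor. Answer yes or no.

Yes — the two circuits implement the same unitary up to a global phase.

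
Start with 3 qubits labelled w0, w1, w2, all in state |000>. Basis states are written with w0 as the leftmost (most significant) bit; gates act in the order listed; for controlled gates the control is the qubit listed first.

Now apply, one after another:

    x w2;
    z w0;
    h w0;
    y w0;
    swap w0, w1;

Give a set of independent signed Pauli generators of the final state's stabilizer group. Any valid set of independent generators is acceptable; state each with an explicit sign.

One valid set of independent stabilizer generators is -IXI, +ZII, -IIZ (any independent generating set of the same group is equally correct).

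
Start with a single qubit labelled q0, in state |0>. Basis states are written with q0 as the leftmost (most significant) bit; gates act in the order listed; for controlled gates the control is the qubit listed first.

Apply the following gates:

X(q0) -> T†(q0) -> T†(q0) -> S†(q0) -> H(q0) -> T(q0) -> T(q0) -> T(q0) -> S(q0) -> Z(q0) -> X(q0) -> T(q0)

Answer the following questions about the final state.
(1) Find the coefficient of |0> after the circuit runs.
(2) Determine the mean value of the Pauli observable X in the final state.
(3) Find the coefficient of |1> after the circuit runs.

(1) |0> carries amplitude sqrt(2)*exp(I*pi/4)/2 in the final state.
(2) The observable X averages to -1.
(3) The final state's coefficient on |1> equals -sqrt(2)*exp(I*pi/4)/2.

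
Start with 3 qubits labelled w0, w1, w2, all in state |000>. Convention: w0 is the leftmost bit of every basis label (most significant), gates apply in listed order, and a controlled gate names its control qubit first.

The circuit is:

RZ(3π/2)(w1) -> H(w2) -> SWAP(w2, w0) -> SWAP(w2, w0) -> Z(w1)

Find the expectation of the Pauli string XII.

The observable XII averages to 0. Key observation: steps 3-4 multiply out to the identity, so the circuit reduces to the remaining gates.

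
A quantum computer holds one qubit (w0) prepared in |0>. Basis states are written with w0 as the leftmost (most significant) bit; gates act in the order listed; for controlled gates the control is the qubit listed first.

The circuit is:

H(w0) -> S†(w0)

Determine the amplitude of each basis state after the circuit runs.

The final amplitudes are sqrt(2)/2 on |0>, -sqrt(2)*I/2 on |1>.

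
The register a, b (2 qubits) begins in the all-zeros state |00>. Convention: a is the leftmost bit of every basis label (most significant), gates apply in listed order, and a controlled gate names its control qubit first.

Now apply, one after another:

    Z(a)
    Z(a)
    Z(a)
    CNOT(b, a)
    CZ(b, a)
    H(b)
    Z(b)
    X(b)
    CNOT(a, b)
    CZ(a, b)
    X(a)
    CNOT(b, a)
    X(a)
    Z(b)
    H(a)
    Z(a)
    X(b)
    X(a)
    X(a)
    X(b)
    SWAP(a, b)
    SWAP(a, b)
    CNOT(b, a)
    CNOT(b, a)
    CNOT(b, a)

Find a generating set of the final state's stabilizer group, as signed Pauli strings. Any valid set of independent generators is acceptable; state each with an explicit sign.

The final state is stabilized by the group generated by -XZ, +ZX; other independent generating sets are equally valid.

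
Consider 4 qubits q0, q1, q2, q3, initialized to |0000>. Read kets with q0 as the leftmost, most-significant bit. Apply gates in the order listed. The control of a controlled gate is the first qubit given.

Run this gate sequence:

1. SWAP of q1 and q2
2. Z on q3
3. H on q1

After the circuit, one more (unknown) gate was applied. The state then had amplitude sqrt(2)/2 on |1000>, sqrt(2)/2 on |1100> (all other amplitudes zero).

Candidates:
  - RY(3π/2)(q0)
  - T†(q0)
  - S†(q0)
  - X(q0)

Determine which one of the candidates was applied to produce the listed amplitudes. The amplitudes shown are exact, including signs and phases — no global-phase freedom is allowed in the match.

It was X(q0) that produced the state shown.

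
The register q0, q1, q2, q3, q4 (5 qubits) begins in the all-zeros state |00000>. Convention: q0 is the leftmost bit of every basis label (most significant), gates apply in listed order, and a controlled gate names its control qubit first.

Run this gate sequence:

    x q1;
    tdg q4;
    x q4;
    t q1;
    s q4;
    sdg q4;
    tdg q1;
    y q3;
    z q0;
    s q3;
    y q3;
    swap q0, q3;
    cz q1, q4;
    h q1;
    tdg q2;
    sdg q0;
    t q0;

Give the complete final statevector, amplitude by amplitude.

The resulting statevector has amplitude -sqrt(2)*I/2 on |00001>, sqrt(2)*I/2 on |01001>, and 0 on every other basis state.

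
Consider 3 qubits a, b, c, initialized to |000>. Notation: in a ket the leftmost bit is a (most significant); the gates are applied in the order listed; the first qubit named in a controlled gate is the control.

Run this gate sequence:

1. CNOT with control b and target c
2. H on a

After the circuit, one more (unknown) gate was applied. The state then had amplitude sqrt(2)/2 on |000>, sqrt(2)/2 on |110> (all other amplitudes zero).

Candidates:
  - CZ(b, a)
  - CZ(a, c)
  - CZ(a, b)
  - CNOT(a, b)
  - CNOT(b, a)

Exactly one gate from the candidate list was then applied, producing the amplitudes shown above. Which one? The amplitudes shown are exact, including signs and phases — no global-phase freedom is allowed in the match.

The unique candidate consistent with the amplitudes is CNOT(a, b).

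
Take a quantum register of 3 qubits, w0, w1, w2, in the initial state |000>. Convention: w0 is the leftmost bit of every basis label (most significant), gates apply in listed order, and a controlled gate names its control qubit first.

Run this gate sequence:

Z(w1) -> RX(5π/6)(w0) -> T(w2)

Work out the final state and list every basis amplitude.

The resulting statevector has amplitude -sqrt(2)/4 + sqrt(6)/4 on |000>, I*(-sqrt(6) - sqrt(2))/4 on |100>, and 0 on every other basis state.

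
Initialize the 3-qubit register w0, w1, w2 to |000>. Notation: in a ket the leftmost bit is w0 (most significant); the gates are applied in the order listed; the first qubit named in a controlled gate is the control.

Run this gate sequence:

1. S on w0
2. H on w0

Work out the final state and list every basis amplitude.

After the circuit, the state carries amplitude sqrt(2)/2 on |000>, sqrt(2)/2 on |100>, and 0 on every other basis state.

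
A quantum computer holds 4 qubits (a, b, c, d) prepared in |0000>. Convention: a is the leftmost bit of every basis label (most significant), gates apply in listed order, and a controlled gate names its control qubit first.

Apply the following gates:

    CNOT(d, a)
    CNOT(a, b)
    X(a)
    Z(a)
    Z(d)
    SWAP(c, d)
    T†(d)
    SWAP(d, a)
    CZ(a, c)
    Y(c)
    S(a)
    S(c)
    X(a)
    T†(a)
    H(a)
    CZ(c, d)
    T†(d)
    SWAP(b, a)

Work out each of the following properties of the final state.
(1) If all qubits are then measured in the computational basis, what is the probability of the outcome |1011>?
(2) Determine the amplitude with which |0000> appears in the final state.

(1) A full measurement returns |1011> with probability 0.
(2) |0000> carries amplitude 0 in the final state.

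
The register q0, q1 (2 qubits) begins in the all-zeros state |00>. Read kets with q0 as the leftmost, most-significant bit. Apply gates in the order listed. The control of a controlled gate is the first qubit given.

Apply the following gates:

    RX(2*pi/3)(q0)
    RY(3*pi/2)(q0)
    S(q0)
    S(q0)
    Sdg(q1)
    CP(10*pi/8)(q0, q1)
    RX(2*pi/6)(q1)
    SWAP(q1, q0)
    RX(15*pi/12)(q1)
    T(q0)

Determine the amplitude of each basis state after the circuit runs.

After the circuit, the state carries amplitude -3*sqrt(2*sqrt(2) + 4)/16 + sqrt(12 - 6*sqrt(2))/16 - 3*I*sqrt(4 - 2*sqrt(2))/16 + I*sqrt(6*sqrt(2) + 12)/16 on |00>, sqrt(12 - 6*sqrt(2))/16 + 3*sqrt(2*sqrt(2) + 4)/16 + 3*I*sqrt(4 - 2*sqrt(2))/16 + I*sqrt(6*sqrt(2) + 12)/16 on |01>, -sqrt(12 - 6*sqrt(2))*exp(I*pi/4)/16 - sqrt(4 - 2*sqrt(2))*exp(3*I*pi/4)/16 + sqrt(2*sqrt(2) + 4)*exp(I*pi/4)/16 + sqrt(6*sqrt(2) + 12)*exp(3*I*pi/4)/16 on |10>, -sqrt(6*sqrt(2) + 12)*exp(3*I*pi/4)/16 - sqrt(4 - 2*sqrt(2))*exp(3*I*pi/4)/16 + sqrt(12 - 6*sqrt(2))*exp(I*pi/4)/16 + sqrt(2*sqrt(2) + 4)*exp(I*pi/4)/16 on |11>.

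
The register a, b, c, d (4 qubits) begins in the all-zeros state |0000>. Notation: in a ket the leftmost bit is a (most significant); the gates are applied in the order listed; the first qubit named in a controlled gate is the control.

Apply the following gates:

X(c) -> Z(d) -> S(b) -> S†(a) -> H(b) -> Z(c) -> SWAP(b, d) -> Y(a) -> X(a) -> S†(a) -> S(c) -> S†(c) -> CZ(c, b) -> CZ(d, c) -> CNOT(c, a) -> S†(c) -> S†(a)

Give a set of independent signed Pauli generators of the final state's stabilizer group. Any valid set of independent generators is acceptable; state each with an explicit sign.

One valid set of independent stabilizer generators is -IIIX, -ZIII, +IZII, -IIZI (any independent generating set of the same group is equally correct).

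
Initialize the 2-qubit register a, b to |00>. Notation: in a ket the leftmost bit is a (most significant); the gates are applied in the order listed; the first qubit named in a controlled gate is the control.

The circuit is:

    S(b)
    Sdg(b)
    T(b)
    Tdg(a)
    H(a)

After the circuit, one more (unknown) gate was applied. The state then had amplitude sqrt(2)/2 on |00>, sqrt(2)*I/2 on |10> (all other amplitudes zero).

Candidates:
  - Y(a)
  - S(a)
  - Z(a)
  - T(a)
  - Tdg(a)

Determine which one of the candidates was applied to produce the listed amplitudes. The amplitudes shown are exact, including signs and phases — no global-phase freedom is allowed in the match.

The unique candidate consistent with the amplitudes is S(a). Key observation: gates 1-2 undo each other exactly, leaving only the rest of the circuit to track.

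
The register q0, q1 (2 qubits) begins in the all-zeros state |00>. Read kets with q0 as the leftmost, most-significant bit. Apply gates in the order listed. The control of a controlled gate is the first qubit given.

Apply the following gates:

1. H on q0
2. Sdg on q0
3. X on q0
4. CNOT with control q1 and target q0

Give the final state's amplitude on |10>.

|10> carries amplitude sqrt(2)/2 in the final state.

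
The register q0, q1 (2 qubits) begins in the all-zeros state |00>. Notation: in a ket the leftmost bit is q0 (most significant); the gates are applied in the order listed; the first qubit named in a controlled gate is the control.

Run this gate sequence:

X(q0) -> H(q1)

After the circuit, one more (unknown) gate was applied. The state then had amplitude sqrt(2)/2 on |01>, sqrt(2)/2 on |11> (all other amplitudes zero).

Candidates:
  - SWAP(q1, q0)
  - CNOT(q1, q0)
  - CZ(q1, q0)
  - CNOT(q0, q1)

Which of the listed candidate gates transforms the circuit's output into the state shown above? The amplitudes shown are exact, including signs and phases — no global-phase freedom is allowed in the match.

It was SWAP(q1, q0) that produced the state shown.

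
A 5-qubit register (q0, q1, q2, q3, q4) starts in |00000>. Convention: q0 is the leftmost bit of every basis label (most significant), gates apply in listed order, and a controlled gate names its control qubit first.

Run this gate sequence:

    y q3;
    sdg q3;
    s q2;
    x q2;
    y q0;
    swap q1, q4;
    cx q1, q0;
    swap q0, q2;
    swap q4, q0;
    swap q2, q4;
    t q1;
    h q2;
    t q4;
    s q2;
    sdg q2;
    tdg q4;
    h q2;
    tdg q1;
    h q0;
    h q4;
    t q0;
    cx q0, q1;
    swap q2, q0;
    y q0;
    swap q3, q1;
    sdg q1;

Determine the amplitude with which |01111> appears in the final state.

The final state's coefficient on |01111> equals exp(3*I*pi/4)/2. Key observation: gates 11-18 undo each other exactly, leaving only the rest of the circuit to track.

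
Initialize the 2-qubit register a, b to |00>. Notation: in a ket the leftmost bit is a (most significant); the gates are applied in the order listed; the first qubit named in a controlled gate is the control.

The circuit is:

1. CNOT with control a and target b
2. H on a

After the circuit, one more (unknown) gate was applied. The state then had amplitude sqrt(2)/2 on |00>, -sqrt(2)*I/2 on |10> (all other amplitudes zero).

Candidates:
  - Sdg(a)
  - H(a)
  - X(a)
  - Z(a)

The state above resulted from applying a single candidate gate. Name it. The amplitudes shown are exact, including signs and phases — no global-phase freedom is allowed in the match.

The applied gate was Sdg(a).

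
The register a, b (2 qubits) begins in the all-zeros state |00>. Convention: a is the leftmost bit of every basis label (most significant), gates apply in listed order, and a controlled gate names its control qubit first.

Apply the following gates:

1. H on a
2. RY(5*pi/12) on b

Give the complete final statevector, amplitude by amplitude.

The resulting statevector has amplitude sqrt(12 - 6*sqrt(2))/8 + sqrt(2*sqrt(2) + 4)/8 on |00>, -sqrt(4 - 2*sqrt(2))/8 + sqrt(6*sqrt(2) + 12)/8 on |01>, sqrt(12 - 6*sqrt(2))/8 + sqrt(2*sqrt(2) + 4)/8 on |10>, -sqrt(4 - 2*sqrt(2))/8 + sqrt(6*sqrt(2) + 12)/8 on |11>.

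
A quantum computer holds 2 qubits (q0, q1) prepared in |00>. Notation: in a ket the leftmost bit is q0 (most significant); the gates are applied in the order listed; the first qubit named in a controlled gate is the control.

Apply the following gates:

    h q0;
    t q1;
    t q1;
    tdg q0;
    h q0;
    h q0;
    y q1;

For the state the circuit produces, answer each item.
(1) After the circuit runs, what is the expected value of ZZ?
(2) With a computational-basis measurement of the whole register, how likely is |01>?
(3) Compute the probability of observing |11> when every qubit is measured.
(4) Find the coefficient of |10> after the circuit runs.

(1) In the final state, ZZ has expectation 0.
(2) A full measurement returns |01> with probability 1/2.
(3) Outcome |11> occurs with probability 1/2.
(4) The final state's coefficient on |10> equals 0.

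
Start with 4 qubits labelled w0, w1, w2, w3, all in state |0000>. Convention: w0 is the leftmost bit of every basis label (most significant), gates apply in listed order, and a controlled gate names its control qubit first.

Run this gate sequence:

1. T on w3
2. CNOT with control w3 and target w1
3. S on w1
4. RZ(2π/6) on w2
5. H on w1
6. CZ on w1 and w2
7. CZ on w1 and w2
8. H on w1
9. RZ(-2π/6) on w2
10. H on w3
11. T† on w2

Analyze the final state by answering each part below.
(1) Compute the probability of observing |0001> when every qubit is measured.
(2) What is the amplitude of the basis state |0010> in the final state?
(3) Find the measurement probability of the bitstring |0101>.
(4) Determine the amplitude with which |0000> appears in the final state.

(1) A full measurement returns |0001> with probability 1/2. Key observation: the block from step 4 through step 9 cancels to the identity and can be dropped.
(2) The final state's coefficient on |0010> equals 0.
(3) The probability of measuring |0101> is 0.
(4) The amplitude on |0000> is sqrt(2)/2.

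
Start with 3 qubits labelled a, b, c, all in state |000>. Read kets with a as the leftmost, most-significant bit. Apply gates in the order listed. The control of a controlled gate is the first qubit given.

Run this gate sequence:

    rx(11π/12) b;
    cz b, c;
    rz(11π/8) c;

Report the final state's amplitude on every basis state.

After the circuit, the state carries amplitude sqrt(sqrt(2)/4 + 1/2)*exp(-11*I*pi/16)/2 - sqrt(3)*sqrt(1/2 - sqrt(2)/4)*exp(-11*I*pi/16)/2 on |000>, -I*sqrt(1/2 - sqrt(2)/4)*exp(-11*I*pi/16)/2 - sqrt(3)*I*sqrt(sqrt(2)/4 + 1/2)*exp(-11*I*pi/16)/2 on |010>, and 0 on every other basis state.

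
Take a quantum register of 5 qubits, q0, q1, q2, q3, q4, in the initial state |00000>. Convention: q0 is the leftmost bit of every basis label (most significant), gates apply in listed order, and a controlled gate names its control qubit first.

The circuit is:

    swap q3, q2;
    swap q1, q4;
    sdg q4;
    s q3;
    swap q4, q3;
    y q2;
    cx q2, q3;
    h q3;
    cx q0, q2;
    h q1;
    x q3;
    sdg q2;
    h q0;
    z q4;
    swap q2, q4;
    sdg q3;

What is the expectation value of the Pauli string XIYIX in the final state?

The observable XIYIX averages to 0.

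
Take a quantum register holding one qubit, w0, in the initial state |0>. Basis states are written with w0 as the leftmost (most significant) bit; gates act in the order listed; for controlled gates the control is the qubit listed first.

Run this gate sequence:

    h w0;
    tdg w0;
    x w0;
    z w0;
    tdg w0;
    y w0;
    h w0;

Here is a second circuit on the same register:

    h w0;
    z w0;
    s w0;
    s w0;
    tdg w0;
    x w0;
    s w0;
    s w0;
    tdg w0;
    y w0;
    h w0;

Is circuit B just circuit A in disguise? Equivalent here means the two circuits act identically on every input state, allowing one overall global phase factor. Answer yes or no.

Yes — the two circuits implement the same unitary up to a global phase.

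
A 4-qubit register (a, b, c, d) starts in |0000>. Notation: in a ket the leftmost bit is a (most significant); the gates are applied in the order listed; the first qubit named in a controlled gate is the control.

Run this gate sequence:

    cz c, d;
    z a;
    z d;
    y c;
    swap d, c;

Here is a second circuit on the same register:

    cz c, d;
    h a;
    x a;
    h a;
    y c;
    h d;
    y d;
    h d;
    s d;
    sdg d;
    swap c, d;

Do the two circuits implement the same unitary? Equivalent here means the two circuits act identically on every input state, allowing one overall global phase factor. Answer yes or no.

No — the two circuits implement different unitaries, even allowing a global phase.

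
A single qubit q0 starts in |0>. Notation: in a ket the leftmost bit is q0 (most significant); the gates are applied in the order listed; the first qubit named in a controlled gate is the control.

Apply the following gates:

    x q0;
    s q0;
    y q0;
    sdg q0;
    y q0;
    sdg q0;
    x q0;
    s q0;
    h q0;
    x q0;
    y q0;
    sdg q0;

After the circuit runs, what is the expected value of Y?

In the final state, Y has expectation 1.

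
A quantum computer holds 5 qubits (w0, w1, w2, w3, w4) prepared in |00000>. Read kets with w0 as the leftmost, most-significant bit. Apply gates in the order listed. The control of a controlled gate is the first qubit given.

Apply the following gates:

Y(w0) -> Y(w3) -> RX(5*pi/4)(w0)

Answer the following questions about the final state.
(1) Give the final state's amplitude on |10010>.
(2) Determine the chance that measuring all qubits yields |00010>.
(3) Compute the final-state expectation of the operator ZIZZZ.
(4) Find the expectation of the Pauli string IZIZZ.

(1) The final state's coefficient on |10010> equals sqrt(2 - sqrt(2))/2.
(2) Outcome |00010> occurs with probability sqrt(2)/4 + 1/2.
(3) The observable ZIZZZ averages to -sqrt(2)/2.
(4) The observable IZIZZ averages to -1.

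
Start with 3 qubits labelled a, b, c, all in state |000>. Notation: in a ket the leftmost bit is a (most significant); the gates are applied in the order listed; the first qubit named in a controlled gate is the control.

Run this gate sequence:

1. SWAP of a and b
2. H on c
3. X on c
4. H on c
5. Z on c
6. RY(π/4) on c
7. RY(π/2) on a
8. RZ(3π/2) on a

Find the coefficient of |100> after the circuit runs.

The amplitude on |100> is sqrt(2*sqrt(2) + 4)*exp(3*I*pi/4)/4. Key observation: steps 2-5 multiply out to the identity, so the circuit reduces to the remaining gates.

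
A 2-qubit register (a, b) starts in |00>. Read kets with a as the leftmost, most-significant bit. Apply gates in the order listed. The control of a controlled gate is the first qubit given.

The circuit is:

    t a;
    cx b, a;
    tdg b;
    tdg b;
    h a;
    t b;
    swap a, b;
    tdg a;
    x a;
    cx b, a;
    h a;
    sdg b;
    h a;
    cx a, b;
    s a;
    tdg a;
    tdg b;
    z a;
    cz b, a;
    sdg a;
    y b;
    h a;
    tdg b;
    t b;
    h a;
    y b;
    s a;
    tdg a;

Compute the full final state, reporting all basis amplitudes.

The final amplitudes are 0 on |00>, -sqrt(2)*exp(I*pi/4)/2 on |01>, 0 on |10>, -sqrt(2)*exp(3*I*pi/4)/2 on |11>.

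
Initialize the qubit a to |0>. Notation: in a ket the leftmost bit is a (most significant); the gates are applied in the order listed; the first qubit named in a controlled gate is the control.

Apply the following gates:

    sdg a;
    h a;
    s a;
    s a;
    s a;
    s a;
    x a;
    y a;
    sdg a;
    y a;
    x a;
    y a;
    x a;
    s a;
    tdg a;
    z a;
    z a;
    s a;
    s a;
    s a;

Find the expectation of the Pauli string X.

The observable X averages to sqrt(2)/2. Key observation: steps 3-6 multiply out to the identity, so the circuit reduces to the remaining gates.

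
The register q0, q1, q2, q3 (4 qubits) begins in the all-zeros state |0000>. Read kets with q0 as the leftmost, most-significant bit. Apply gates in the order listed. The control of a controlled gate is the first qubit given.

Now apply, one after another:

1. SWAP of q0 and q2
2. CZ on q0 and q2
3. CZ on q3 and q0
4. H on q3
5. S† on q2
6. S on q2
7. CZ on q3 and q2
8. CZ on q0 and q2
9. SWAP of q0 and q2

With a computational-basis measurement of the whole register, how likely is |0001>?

Outcome |0001> occurs with probability 1/2.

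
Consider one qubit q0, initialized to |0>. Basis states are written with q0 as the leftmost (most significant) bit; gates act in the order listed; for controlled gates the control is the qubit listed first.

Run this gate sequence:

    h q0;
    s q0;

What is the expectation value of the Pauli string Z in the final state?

In the final state, Z has expectation 0.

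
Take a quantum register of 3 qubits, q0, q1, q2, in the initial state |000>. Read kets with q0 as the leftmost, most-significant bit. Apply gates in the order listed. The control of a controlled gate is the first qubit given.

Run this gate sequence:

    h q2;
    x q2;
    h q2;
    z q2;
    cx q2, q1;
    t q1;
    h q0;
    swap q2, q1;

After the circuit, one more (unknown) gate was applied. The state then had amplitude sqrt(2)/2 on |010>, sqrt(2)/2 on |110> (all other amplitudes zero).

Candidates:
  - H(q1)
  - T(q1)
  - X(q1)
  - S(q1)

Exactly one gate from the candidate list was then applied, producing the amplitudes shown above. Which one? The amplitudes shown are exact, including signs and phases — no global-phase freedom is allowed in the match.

The unique candidate consistent with the amplitudes is X(q1). Key observation: steps 1-4 multiply out to the identity, so the circuit reduces to the remaining gates.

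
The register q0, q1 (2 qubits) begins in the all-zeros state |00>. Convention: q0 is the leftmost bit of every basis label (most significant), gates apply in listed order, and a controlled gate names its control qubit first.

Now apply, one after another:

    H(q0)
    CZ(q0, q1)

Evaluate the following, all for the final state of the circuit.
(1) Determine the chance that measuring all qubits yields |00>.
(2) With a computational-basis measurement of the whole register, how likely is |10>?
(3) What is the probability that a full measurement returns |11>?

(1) A full measurement returns |00> with probability 1/2.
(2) Outcome |10> occurs with probability 1/2.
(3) A full measurement returns |11> with probability 0.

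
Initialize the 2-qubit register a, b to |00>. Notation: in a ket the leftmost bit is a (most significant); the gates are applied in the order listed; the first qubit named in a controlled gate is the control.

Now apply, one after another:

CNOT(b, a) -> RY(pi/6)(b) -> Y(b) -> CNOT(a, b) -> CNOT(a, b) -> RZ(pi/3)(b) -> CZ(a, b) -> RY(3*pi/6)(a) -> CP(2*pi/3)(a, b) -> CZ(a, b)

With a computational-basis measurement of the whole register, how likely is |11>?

A full measurement returns |11> with probability sqrt(3)/8 + 1/4.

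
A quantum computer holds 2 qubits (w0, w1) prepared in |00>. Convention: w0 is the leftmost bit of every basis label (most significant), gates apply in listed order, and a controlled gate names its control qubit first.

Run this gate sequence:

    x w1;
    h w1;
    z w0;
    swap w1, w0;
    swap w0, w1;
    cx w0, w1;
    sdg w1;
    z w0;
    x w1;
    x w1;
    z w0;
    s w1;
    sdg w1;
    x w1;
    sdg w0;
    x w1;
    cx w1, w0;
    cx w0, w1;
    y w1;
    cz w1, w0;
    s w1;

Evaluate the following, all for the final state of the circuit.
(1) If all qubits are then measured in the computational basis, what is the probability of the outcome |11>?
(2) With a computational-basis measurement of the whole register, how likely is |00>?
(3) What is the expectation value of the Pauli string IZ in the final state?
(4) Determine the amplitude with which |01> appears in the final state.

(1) Outcome |11> occurs with probability 1/2. Key observation: gates 7-12 undo each other exactly, leaving only the rest of the circuit to track.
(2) Outcome |00> occurs with probability 0.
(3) The expectation value of IZ is -1.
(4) |01> carries amplitude -sqrt(2)/2 in the final state.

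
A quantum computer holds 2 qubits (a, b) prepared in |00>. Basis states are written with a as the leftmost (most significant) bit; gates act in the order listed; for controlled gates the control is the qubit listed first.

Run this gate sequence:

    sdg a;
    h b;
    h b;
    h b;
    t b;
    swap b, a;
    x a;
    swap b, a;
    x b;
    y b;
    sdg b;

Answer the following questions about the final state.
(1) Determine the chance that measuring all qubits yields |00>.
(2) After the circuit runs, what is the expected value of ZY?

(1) Outcome |00> occurs with probability 1/2.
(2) The expectation value of ZY is sqrt(2)/2.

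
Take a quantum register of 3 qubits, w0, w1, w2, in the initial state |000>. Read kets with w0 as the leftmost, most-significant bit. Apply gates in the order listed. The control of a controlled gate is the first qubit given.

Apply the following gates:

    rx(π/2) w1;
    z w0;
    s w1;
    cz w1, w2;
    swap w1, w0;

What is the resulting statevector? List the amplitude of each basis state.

The final amplitudes are sqrt(2)/2 on |000>, sqrt(2)/2 on |100>, and 0 on every other basis state.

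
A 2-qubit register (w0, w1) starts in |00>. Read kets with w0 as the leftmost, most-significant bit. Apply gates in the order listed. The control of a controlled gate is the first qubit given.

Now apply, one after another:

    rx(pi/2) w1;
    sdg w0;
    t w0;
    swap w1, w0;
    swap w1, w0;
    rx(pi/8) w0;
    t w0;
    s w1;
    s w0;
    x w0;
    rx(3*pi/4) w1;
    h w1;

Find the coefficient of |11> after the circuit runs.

|11> carries amplitude 0 in the final state.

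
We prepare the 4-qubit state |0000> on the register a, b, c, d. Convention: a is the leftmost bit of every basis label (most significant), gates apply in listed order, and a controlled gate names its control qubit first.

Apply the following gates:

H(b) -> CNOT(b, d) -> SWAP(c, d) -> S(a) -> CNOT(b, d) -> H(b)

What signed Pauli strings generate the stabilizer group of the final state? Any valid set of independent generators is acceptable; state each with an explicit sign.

The stabilizer group can be generated by +IXIZ, +IZXX, +ZIII, +IIZZ, among other valid generating sets.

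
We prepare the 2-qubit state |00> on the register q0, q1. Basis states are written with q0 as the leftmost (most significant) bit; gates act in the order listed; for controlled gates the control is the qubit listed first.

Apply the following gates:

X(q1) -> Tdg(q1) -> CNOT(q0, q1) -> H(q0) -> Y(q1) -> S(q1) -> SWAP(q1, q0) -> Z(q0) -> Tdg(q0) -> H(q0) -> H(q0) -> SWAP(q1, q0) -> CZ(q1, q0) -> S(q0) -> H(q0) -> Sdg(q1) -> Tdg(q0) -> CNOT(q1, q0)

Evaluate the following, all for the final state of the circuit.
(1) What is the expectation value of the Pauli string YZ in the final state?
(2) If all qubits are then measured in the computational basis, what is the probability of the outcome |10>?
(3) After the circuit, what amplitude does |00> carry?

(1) The observable YZ averages to -sqrt(2)/2.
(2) A full measurement returns |10> with probability 1/2.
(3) |00> carries amplitude (-1 + I)*exp(3*I*pi/4)/2 in the final state.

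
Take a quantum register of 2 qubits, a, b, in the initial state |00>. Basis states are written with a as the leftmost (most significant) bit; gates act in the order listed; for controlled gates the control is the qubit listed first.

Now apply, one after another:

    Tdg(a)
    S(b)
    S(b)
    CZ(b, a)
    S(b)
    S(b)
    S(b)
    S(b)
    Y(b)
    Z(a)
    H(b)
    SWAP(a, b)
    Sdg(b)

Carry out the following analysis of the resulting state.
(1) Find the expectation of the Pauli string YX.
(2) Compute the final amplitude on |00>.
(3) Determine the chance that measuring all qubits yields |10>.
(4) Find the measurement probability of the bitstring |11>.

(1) The observable YX averages to 0. Key observation: gates 5-8 undo each other exactly, leaving only the rest of the circuit to track.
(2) The amplitude on |00> is sqrt(2)*I/2.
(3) The probability of measuring |10> is 1/2.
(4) The probability of measuring |11> is 0.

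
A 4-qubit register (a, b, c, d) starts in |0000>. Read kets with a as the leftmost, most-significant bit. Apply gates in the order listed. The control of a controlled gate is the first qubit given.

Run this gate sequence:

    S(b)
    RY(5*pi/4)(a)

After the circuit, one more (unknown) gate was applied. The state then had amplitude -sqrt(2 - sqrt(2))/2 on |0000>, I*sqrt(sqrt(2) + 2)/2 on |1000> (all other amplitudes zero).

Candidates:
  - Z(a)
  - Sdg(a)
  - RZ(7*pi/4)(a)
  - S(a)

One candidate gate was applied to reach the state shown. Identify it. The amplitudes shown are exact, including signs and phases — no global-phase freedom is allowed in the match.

The applied gate was S(a).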